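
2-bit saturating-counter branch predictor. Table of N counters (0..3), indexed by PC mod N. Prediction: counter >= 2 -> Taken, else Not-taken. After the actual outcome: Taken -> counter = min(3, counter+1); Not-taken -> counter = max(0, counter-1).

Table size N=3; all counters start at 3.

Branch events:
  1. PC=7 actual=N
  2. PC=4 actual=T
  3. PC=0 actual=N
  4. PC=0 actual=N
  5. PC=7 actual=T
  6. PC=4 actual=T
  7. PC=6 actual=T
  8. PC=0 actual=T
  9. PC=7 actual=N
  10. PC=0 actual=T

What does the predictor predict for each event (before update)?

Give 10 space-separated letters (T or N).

Answer: T T T T T T N T T T

Derivation:
Ev 1: PC=7 idx=1 pred=T actual=N -> ctr[1]=2
Ev 2: PC=4 idx=1 pred=T actual=T -> ctr[1]=3
Ev 3: PC=0 idx=0 pred=T actual=N -> ctr[0]=2
Ev 4: PC=0 idx=0 pred=T actual=N -> ctr[0]=1
Ev 5: PC=7 idx=1 pred=T actual=T -> ctr[1]=3
Ev 6: PC=4 idx=1 pred=T actual=T -> ctr[1]=3
Ev 7: PC=6 idx=0 pred=N actual=T -> ctr[0]=2
Ev 8: PC=0 idx=0 pred=T actual=T -> ctr[0]=3
Ev 9: PC=7 idx=1 pred=T actual=N -> ctr[1]=2
Ev 10: PC=0 idx=0 pred=T actual=T -> ctr[0]=3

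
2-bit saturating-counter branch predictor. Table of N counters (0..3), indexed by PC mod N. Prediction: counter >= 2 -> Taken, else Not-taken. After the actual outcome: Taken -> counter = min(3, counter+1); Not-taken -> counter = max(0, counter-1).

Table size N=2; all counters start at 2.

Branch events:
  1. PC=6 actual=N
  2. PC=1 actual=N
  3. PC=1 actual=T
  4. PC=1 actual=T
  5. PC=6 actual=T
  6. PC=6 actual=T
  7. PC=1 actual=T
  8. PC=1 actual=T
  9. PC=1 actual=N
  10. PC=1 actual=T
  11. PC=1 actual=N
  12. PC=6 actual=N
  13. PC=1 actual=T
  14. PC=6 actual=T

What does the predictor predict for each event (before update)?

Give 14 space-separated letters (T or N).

Ev 1: PC=6 idx=0 pred=T actual=N -> ctr[0]=1
Ev 2: PC=1 idx=1 pred=T actual=N -> ctr[1]=1
Ev 3: PC=1 idx=1 pred=N actual=T -> ctr[1]=2
Ev 4: PC=1 idx=1 pred=T actual=T -> ctr[1]=3
Ev 5: PC=6 idx=0 pred=N actual=T -> ctr[0]=2
Ev 6: PC=6 idx=0 pred=T actual=T -> ctr[0]=3
Ev 7: PC=1 idx=1 pred=T actual=T -> ctr[1]=3
Ev 8: PC=1 idx=1 pred=T actual=T -> ctr[1]=3
Ev 9: PC=1 idx=1 pred=T actual=N -> ctr[1]=2
Ev 10: PC=1 idx=1 pred=T actual=T -> ctr[1]=3
Ev 11: PC=1 idx=1 pred=T actual=N -> ctr[1]=2
Ev 12: PC=6 idx=0 pred=T actual=N -> ctr[0]=2
Ev 13: PC=1 idx=1 pred=T actual=T -> ctr[1]=3
Ev 14: PC=6 idx=0 pred=T actual=T -> ctr[0]=3

Answer: T T N T N T T T T T T T T T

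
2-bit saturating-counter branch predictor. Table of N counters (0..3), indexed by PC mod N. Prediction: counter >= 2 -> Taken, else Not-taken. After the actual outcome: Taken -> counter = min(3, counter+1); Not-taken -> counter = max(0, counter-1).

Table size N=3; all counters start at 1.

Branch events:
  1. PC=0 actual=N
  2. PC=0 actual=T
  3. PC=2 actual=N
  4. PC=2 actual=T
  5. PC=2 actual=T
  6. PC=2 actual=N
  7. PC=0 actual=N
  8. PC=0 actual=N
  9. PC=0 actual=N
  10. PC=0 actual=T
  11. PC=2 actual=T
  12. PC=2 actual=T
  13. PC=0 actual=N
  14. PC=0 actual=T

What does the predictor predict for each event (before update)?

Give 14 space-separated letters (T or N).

Ev 1: PC=0 idx=0 pred=N actual=N -> ctr[0]=0
Ev 2: PC=0 idx=0 pred=N actual=T -> ctr[0]=1
Ev 3: PC=2 idx=2 pred=N actual=N -> ctr[2]=0
Ev 4: PC=2 idx=2 pred=N actual=T -> ctr[2]=1
Ev 5: PC=2 idx=2 pred=N actual=T -> ctr[2]=2
Ev 6: PC=2 idx=2 pred=T actual=N -> ctr[2]=1
Ev 7: PC=0 idx=0 pred=N actual=N -> ctr[0]=0
Ev 8: PC=0 idx=0 pred=N actual=N -> ctr[0]=0
Ev 9: PC=0 idx=0 pred=N actual=N -> ctr[0]=0
Ev 10: PC=0 idx=0 pred=N actual=T -> ctr[0]=1
Ev 11: PC=2 idx=2 pred=N actual=T -> ctr[2]=2
Ev 12: PC=2 idx=2 pred=T actual=T -> ctr[2]=3
Ev 13: PC=0 idx=0 pred=N actual=N -> ctr[0]=0
Ev 14: PC=0 idx=0 pred=N actual=T -> ctr[0]=1

Answer: N N N N N T N N N N N T N N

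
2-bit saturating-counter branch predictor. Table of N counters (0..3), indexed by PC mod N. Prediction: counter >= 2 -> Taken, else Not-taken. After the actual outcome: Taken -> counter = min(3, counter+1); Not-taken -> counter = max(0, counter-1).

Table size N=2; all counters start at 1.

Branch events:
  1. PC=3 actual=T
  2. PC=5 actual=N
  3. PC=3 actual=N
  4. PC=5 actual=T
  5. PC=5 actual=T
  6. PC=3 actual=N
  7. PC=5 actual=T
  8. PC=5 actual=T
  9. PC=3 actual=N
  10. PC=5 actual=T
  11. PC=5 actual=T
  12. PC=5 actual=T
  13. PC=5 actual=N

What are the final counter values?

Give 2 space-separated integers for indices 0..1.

Ev 1: PC=3 idx=1 pred=N actual=T -> ctr[1]=2
Ev 2: PC=5 idx=1 pred=T actual=N -> ctr[1]=1
Ev 3: PC=3 idx=1 pred=N actual=N -> ctr[1]=0
Ev 4: PC=5 idx=1 pred=N actual=T -> ctr[1]=1
Ev 5: PC=5 idx=1 pred=N actual=T -> ctr[1]=2
Ev 6: PC=3 idx=1 pred=T actual=N -> ctr[1]=1
Ev 7: PC=5 idx=1 pred=N actual=T -> ctr[1]=2
Ev 8: PC=5 idx=1 pred=T actual=T -> ctr[1]=3
Ev 9: PC=3 idx=1 pred=T actual=N -> ctr[1]=2
Ev 10: PC=5 idx=1 pred=T actual=T -> ctr[1]=3
Ev 11: PC=5 idx=1 pred=T actual=T -> ctr[1]=3
Ev 12: PC=5 idx=1 pred=T actual=T -> ctr[1]=3
Ev 13: PC=5 idx=1 pred=T actual=N -> ctr[1]=2

Answer: 1 2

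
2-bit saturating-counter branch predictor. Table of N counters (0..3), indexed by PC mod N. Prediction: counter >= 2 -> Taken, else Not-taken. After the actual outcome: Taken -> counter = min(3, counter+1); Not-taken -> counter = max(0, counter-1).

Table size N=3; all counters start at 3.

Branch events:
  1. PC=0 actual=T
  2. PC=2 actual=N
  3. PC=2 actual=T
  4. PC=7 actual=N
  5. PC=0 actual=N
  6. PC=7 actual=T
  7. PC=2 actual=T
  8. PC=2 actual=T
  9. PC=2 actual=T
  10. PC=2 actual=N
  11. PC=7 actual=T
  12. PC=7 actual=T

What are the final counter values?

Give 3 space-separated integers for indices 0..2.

Ev 1: PC=0 idx=0 pred=T actual=T -> ctr[0]=3
Ev 2: PC=2 idx=2 pred=T actual=N -> ctr[2]=2
Ev 3: PC=2 idx=2 pred=T actual=T -> ctr[2]=3
Ev 4: PC=7 idx=1 pred=T actual=N -> ctr[1]=2
Ev 5: PC=0 idx=0 pred=T actual=N -> ctr[0]=2
Ev 6: PC=7 idx=1 pred=T actual=T -> ctr[1]=3
Ev 7: PC=2 idx=2 pred=T actual=T -> ctr[2]=3
Ev 8: PC=2 idx=2 pred=T actual=T -> ctr[2]=3
Ev 9: PC=2 idx=2 pred=T actual=T -> ctr[2]=3
Ev 10: PC=2 idx=2 pred=T actual=N -> ctr[2]=2
Ev 11: PC=7 idx=1 pred=T actual=T -> ctr[1]=3
Ev 12: PC=7 idx=1 pred=T actual=T -> ctr[1]=3

Answer: 2 3 2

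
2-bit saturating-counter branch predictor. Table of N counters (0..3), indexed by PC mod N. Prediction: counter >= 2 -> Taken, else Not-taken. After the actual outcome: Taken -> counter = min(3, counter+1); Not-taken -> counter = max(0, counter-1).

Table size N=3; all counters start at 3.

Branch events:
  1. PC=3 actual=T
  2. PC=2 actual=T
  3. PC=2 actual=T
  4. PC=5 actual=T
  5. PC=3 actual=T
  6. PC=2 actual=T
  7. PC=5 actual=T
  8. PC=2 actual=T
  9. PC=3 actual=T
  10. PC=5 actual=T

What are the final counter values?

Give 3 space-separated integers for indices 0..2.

Ev 1: PC=3 idx=0 pred=T actual=T -> ctr[0]=3
Ev 2: PC=2 idx=2 pred=T actual=T -> ctr[2]=3
Ev 3: PC=2 idx=2 pred=T actual=T -> ctr[2]=3
Ev 4: PC=5 idx=2 pred=T actual=T -> ctr[2]=3
Ev 5: PC=3 idx=0 pred=T actual=T -> ctr[0]=3
Ev 6: PC=2 idx=2 pred=T actual=T -> ctr[2]=3
Ev 7: PC=5 idx=2 pred=T actual=T -> ctr[2]=3
Ev 8: PC=2 idx=2 pred=T actual=T -> ctr[2]=3
Ev 9: PC=3 idx=0 pred=T actual=T -> ctr[0]=3
Ev 10: PC=5 idx=2 pred=T actual=T -> ctr[2]=3

Answer: 3 3 3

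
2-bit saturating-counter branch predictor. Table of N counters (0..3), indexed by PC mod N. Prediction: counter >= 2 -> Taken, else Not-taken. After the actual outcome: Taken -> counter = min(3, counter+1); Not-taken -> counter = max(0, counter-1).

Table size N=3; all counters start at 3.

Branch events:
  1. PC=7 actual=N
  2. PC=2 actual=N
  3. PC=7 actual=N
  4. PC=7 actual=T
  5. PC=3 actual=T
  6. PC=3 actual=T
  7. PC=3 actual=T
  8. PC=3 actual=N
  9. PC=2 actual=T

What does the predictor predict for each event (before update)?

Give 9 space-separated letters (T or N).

Ev 1: PC=7 idx=1 pred=T actual=N -> ctr[1]=2
Ev 2: PC=2 idx=2 pred=T actual=N -> ctr[2]=2
Ev 3: PC=7 idx=1 pred=T actual=N -> ctr[1]=1
Ev 4: PC=7 idx=1 pred=N actual=T -> ctr[1]=2
Ev 5: PC=3 idx=0 pred=T actual=T -> ctr[0]=3
Ev 6: PC=3 idx=0 pred=T actual=T -> ctr[0]=3
Ev 7: PC=3 idx=0 pred=T actual=T -> ctr[0]=3
Ev 8: PC=3 idx=0 pred=T actual=N -> ctr[0]=2
Ev 9: PC=2 idx=2 pred=T actual=T -> ctr[2]=3

Answer: T T T N T T T T T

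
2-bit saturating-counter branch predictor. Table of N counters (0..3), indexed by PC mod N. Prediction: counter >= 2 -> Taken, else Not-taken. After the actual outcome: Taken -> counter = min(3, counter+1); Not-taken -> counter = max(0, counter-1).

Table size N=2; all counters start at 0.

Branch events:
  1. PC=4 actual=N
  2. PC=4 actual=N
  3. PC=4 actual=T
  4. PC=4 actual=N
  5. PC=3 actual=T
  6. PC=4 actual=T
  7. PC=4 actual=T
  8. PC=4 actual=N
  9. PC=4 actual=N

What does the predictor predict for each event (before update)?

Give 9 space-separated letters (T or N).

Answer: N N N N N N N T N

Derivation:
Ev 1: PC=4 idx=0 pred=N actual=N -> ctr[0]=0
Ev 2: PC=4 idx=0 pred=N actual=N -> ctr[0]=0
Ev 3: PC=4 idx=0 pred=N actual=T -> ctr[0]=1
Ev 4: PC=4 idx=0 pred=N actual=N -> ctr[0]=0
Ev 5: PC=3 idx=1 pred=N actual=T -> ctr[1]=1
Ev 6: PC=4 idx=0 pred=N actual=T -> ctr[0]=1
Ev 7: PC=4 idx=0 pred=N actual=T -> ctr[0]=2
Ev 8: PC=4 idx=0 pred=T actual=N -> ctr[0]=1
Ev 9: PC=4 idx=0 pred=N actual=N -> ctr[0]=0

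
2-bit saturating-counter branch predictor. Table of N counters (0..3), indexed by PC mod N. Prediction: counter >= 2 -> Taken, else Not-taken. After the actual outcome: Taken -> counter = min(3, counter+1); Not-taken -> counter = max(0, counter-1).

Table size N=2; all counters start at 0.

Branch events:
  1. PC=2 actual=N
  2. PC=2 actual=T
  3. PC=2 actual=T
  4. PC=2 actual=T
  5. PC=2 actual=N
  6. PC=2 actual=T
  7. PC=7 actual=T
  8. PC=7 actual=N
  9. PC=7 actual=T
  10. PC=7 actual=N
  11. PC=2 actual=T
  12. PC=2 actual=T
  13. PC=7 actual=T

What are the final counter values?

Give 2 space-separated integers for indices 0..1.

Answer: 3 1

Derivation:
Ev 1: PC=2 idx=0 pred=N actual=N -> ctr[0]=0
Ev 2: PC=2 idx=0 pred=N actual=T -> ctr[0]=1
Ev 3: PC=2 idx=0 pred=N actual=T -> ctr[0]=2
Ev 4: PC=2 idx=0 pred=T actual=T -> ctr[0]=3
Ev 5: PC=2 idx=0 pred=T actual=N -> ctr[0]=2
Ev 6: PC=2 idx=0 pred=T actual=T -> ctr[0]=3
Ev 7: PC=7 idx=1 pred=N actual=T -> ctr[1]=1
Ev 8: PC=7 idx=1 pred=N actual=N -> ctr[1]=0
Ev 9: PC=7 idx=1 pred=N actual=T -> ctr[1]=1
Ev 10: PC=7 idx=1 pred=N actual=N -> ctr[1]=0
Ev 11: PC=2 idx=0 pred=T actual=T -> ctr[0]=3
Ev 12: PC=2 idx=0 pred=T actual=T -> ctr[0]=3
Ev 13: PC=7 idx=1 pred=N actual=T -> ctr[1]=1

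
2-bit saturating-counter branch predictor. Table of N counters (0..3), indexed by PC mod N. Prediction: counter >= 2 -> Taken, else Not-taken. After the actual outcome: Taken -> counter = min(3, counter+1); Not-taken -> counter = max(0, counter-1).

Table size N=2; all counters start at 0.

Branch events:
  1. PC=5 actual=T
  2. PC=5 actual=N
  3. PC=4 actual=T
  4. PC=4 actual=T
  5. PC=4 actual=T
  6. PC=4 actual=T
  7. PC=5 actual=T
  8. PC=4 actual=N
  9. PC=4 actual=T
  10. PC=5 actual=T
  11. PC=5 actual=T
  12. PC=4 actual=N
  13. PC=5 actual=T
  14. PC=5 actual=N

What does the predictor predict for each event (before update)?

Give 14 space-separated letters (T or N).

Ev 1: PC=5 idx=1 pred=N actual=T -> ctr[1]=1
Ev 2: PC=5 idx=1 pred=N actual=N -> ctr[1]=0
Ev 3: PC=4 idx=0 pred=N actual=T -> ctr[0]=1
Ev 4: PC=4 idx=0 pred=N actual=T -> ctr[0]=2
Ev 5: PC=4 idx=0 pred=T actual=T -> ctr[0]=3
Ev 6: PC=4 idx=0 pred=T actual=T -> ctr[0]=3
Ev 7: PC=5 idx=1 pred=N actual=T -> ctr[1]=1
Ev 8: PC=4 idx=0 pred=T actual=N -> ctr[0]=2
Ev 9: PC=4 idx=0 pred=T actual=T -> ctr[0]=3
Ev 10: PC=5 idx=1 pred=N actual=T -> ctr[1]=2
Ev 11: PC=5 idx=1 pred=T actual=T -> ctr[1]=3
Ev 12: PC=4 idx=0 pred=T actual=N -> ctr[0]=2
Ev 13: PC=5 idx=1 pred=T actual=T -> ctr[1]=3
Ev 14: PC=5 idx=1 pred=T actual=N -> ctr[1]=2

Answer: N N N N T T N T T N T T T T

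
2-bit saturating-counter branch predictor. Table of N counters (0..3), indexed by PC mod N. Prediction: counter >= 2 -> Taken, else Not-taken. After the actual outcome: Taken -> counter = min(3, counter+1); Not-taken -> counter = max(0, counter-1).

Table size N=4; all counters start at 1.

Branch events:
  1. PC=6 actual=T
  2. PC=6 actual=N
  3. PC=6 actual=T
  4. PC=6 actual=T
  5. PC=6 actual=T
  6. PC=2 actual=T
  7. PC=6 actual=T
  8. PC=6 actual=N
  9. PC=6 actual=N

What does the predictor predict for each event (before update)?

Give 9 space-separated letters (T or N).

Answer: N T N T T T T T T

Derivation:
Ev 1: PC=6 idx=2 pred=N actual=T -> ctr[2]=2
Ev 2: PC=6 idx=2 pred=T actual=N -> ctr[2]=1
Ev 3: PC=6 idx=2 pred=N actual=T -> ctr[2]=2
Ev 4: PC=6 idx=2 pred=T actual=T -> ctr[2]=3
Ev 5: PC=6 idx=2 pred=T actual=T -> ctr[2]=3
Ev 6: PC=2 idx=2 pred=T actual=T -> ctr[2]=3
Ev 7: PC=6 idx=2 pred=T actual=T -> ctr[2]=3
Ev 8: PC=6 idx=2 pred=T actual=N -> ctr[2]=2
Ev 9: PC=6 idx=2 pred=T actual=N -> ctr[2]=1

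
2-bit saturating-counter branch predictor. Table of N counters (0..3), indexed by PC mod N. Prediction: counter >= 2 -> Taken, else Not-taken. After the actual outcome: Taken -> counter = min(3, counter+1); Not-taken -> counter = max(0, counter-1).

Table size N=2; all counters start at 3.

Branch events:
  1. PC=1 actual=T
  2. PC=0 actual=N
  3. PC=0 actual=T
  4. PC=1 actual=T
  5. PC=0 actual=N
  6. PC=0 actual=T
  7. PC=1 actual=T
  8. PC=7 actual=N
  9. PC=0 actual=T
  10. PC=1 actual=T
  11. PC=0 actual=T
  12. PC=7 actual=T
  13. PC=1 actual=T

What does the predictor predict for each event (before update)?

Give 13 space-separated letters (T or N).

Ev 1: PC=1 idx=1 pred=T actual=T -> ctr[1]=3
Ev 2: PC=0 idx=0 pred=T actual=N -> ctr[0]=2
Ev 3: PC=0 idx=0 pred=T actual=T -> ctr[0]=3
Ev 4: PC=1 idx=1 pred=T actual=T -> ctr[1]=3
Ev 5: PC=0 idx=0 pred=T actual=N -> ctr[0]=2
Ev 6: PC=0 idx=0 pred=T actual=T -> ctr[0]=3
Ev 7: PC=1 idx=1 pred=T actual=T -> ctr[1]=3
Ev 8: PC=7 idx=1 pred=T actual=N -> ctr[1]=2
Ev 9: PC=0 idx=0 pred=T actual=T -> ctr[0]=3
Ev 10: PC=1 idx=1 pred=T actual=T -> ctr[1]=3
Ev 11: PC=0 idx=0 pred=T actual=T -> ctr[0]=3
Ev 12: PC=7 idx=1 pred=T actual=T -> ctr[1]=3
Ev 13: PC=1 idx=1 pred=T actual=T -> ctr[1]=3

Answer: T T T T T T T T T T T T T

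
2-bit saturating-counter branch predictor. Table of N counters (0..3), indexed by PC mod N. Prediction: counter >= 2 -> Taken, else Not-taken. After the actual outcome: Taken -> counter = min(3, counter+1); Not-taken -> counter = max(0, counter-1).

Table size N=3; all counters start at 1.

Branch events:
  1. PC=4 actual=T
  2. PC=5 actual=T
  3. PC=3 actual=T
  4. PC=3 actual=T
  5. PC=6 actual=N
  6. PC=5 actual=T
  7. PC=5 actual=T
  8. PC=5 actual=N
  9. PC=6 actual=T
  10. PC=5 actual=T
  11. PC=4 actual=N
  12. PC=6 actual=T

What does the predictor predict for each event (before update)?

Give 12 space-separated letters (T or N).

Ev 1: PC=4 idx=1 pred=N actual=T -> ctr[1]=2
Ev 2: PC=5 idx=2 pred=N actual=T -> ctr[2]=2
Ev 3: PC=3 idx=0 pred=N actual=T -> ctr[0]=2
Ev 4: PC=3 idx=0 pred=T actual=T -> ctr[0]=3
Ev 5: PC=6 idx=0 pred=T actual=N -> ctr[0]=2
Ev 6: PC=5 idx=2 pred=T actual=T -> ctr[2]=3
Ev 7: PC=5 idx=2 pred=T actual=T -> ctr[2]=3
Ev 8: PC=5 idx=2 pred=T actual=N -> ctr[2]=2
Ev 9: PC=6 idx=0 pred=T actual=T -> ctr[0]=3
Ev 10: PC=5 idx=2 pred=T actual=T -> ctr[2]=3
Ev 11: PC=4 idx=1 pred=T actual=N -> ctr[1]=1
Ev 12: PC=6 idx=0 pred=T actual=T -> ctr[0]=3

Answer: N N N T T T T T T T T T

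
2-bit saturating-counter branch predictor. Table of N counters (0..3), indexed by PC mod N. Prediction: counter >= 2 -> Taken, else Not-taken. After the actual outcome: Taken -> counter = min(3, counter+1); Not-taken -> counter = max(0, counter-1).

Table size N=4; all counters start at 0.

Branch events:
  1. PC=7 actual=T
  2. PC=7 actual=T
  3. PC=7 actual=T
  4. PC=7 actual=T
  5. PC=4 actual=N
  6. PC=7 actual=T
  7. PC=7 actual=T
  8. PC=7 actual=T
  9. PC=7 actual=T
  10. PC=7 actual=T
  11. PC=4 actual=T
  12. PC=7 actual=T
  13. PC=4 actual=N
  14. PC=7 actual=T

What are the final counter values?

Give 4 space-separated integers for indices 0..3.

Ev 1: PC=7 idx=3 pred=N actual=T -> ctr[3]=1
Ev 2: PC=7 idx=3 pred=N actual=T -> ctr[3]=2
Ev 3: PC=7 idx=3 pred=T actual=T -> ctr[3]=3
Ev 4: PC=7 idx=3 pred=T actual=T -> ctr[3]=3
Ev 5: PC=4 idx=0 pred=N actual=N -> ctr[0]=0
Ev 6: PC=7 idx=3 pred=T actual=T -> ctr[3]=3
Ev 7: PC=7 idx=3 pred=T actual=T -> ctr[3]=3
Ev 8: PC=7 idx=3 pred=T actual=T -> ctr[3]=3
Ev 9: PC=7 idx=3 pred=T actual=T -> ctr[3]=3
Ev 10: PC=7 idx=3 pred=T actual=T -> ctr[3]=3
Ev 11: PC=4 idx=0 pred=N actual=T -> ctr[0]=1
Ev 12: PC=7 idx=3 pred=T actual=T -> ctr[3]=3
Ev 13: PC=4 idx=0 pred=N actual=N -> ctr[0]=0
Ev 14: PC=7 idx=3 pred=T actual=T -> ctr[3]=3

Answer: 0 0 0 3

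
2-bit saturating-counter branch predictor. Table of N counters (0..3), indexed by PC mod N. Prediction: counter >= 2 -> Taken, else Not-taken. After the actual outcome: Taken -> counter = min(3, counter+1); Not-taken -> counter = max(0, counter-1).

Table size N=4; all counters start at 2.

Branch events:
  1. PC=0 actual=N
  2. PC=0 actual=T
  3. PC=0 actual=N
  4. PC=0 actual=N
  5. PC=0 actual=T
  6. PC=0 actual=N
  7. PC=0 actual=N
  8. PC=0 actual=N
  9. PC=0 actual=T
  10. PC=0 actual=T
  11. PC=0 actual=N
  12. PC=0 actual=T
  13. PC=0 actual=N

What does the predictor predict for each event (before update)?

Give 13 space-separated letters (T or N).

Answer: T N T N N N N N N N T N T

Derivation:
Ev 1: PC=0 idx=0 pred=T actual=N -> ctr[0]=1
Ev 2: PC=0 idx=0 pred=N actual=T -> ctr[0]=2
Ev 3: PC=0 idx=0 pred=T actual=N -> ctr[0]=1
Ev 4: PC=0 idx=0 pred=N actual=N -> ctr[0]=0
Ev 5: PC=0 idx=0 pred=N actual=T -> ctr[0]=1
Ev 6: PC=0 idx=0 pred=N actual=N -> ctr[0]=0
Ev 7: PC=0 idx=0 pred=N actual=N -> ctr[0]=0
Ev 8: PC=0 idx=0 pred=N actual=N -> ctr[0]=0
Ev 9: PC=0 idx=0 pred=N actual=T -> ctr[0]=1
Ev 10: PC=0 idx=0 pred=N actual=T -> ctr[0]=2
Ev 11: PC=0 idx=0 pred=T actual=N -> ctr[0]=1
Ev 12: PC=0 idx=0 pred=N actual=T -> ctr[0]=2
Ev 13: PC=0 idx=0 pred=T actual=N -> ctr[0]=1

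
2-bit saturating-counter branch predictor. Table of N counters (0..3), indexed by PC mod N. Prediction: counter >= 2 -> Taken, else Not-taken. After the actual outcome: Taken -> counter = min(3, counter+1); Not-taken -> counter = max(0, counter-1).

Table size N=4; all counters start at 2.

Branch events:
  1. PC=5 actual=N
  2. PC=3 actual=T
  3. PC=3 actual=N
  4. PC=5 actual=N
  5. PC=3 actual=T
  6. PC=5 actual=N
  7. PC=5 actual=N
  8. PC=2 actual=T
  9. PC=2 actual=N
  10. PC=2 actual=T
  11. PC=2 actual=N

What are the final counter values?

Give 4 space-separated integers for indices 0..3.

Answer: 2 0 2 3

Derivation:
Ev 1: PC=5 idx=1 pred=T actual=N -> ctr[1]=1
Ev 2: PC=3 idx=3 pred=T actual=T -> ctr[3]=3
Ev 3: PC=3 idx=3 pred=T actual=N -> ctr[3]=2
Ev 4: PC=5 idx=1 pred=N actual=N -> ctr[1]=0
Ev 5: PC=3 idx=3 pred=T actual=T -> ctr[3]=3
Ev 6: PC=5 idx=1 pred=N actual=N -> ctr[1]=0
Ev 7: PC=5 idx=1 pred=N actual=N -> ctr[1]=0
Ev 8: PC=2 idx=2 pred=T actual=T -> ctr[2]=3
Ev 9: PC=2 idx=2 pred=T actual=N -> ctr[2]=2
Ev 10: PC=2 idx=2 pred=T actual=T -> ctr[2]=3
Ev 11: PC=2 idx=2 pred=T actual=N -> ctr[2]=2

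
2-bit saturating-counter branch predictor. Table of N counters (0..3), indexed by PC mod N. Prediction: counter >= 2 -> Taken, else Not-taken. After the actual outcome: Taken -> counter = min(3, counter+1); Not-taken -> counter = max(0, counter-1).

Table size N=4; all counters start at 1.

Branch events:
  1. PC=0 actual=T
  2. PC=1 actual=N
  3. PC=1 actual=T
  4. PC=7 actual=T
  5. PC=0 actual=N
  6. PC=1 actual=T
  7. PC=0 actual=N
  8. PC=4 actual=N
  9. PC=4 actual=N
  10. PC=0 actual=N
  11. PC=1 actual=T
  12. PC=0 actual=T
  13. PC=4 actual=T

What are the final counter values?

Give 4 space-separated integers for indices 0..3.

Ev 1: PC=0 idx=0 pred=N actual=T -> ctr[0]=2
Ev 2: PC=1 idx=1 pred=N actual=N -> ctr[1]=0
Ev 3: PC=1 idx=1 pred=N actual=T -> ctr[1]=1
Ev 4: PC=7 idx=3 pred=N actual=T -> ctr[3]=2
Ev 5: PC=0 idx=0 pred=T actual=N -> ctr[0]=1
Ev 6: PC=1 idx=1 pred=N actual=T -> ctr[1]=2
Ev 7: PC=0 idx=0 pred=N actual=N -> ctr[0]=0
Ev 8: PC=4 idx=0 pred=N actual=N -> ctr[0]=0
Ev 9: PC=4 idx=0 pred=N actual=N -> ctr[0]=0
Ev 10: PC=0 idx=0 pred=N actual=N -> ctr[0]=0
Ev 11: PC=1 idx=1 pred=T actual=T -> ctr[1]=3
Ev 12: PC=0 idx=0 pred=N actual=T -> ctr[0]=1
Ev 13: PC=4 idx=0 pred=N actual=T -> ctr[0]=2

Answer: 2 3 1 2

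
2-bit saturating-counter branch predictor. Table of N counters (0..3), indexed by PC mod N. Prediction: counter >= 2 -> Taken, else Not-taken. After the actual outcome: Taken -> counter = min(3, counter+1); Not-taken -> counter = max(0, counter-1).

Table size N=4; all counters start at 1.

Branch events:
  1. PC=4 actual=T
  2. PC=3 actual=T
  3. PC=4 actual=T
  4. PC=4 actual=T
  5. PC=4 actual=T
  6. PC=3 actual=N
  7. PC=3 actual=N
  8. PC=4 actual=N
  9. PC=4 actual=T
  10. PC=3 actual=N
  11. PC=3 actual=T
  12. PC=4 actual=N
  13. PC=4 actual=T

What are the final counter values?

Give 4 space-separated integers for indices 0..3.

Answer: 3 1 1 1

Derivation:
Ev 1: PC=4 idx=0 pred=N actual=T -> ctr[0]=2
Ev 2: PC=3 idx=3 pred=N actual=T -> ctr[3]=2
Ev 3: PC=4 idx=0 pred=T actual=T -> ctr[0]=3
Ev 4: PC=4 idx=0 pred=T actual=T -> ctr[0]=3
Ev 5: PC=4 idx=0 pred=T actual=T -> ctr[0]=3
Ev 6: PC=3 idx=3 pred=T actual=N -> ctr[3]=1
Ev 7: PC=3 idx=3 pred=N actual=N -> ctr[3]=0
Ev 8: PC=4 idx=0 pred=T actual=N -> ctr[0]=2
Ev 9: PC=4 idx=0 pred=T actual=T -> ctr[0]=3
Ev 10: PC=3 idx=3 pred=N actual=N -> ctr[3]=0
Ev 11: PC=3 idx=3 pred=N actual=T -> ctr[3]=1
Ev 12: PC=4 idx=0 pred=T actual=N -> ctr[0]=2
Ev 13: PC=4 idx=0 pred=T actual=T -> ctr[0]=3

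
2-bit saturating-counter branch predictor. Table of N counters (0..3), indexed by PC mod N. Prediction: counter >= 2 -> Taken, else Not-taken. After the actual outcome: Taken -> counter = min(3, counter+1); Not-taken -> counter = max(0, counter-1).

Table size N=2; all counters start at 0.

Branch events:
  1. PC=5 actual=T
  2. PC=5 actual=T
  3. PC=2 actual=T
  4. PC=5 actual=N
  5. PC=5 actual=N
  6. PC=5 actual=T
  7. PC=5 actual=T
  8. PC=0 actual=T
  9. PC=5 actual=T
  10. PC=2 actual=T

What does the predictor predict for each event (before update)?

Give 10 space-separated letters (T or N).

Answer: N N N T N N N N T T

Derivation:
Ev 1: PC=5 idx=1 pred=N actual=T -> ctr[1]=1
Ev 2: PC=5 idx=1 pred=N actual=T -> ctr[1]=2
Ev 3: PC=2 idx=0 pred=N actual=T -> ctr[0]=1
Ev 4: PC=5 idx=1 pred=T actual=N -> ctr[1]=1
Ev 5: PC=5 idx=1 pred=N actual=N -> ctr[1]=0
Ev 6: PC=5 idx=1 pred=N actual=T -> ctr[1]=1
Ev 7: PC=5 idx=1 pred=N actual=T -> ctr[1]=2
Ev 8: PC=0 idx=0 pred=N actual=T -> ctr[0]=2
Ev 9: PC=5 idx=1 pred=T actual=T -> ctr[1]=3
Ev 10: PC=2 idx=0 pred=T actual=T -> ctr[0]=3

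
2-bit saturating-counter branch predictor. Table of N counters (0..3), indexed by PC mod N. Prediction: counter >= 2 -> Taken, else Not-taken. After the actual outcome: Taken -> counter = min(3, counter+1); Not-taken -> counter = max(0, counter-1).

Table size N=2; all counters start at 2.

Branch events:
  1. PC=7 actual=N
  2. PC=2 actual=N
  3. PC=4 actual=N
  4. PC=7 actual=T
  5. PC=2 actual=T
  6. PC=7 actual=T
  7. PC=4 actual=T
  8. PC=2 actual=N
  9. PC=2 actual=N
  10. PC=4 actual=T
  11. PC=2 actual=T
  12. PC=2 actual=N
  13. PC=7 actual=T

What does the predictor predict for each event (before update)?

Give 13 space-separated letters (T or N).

Ev 1: PC=7 idx=1 pred=T actual=N -> ctr[1]=1
Ev 2: PC=2 idx=0 pred=T actual=N -> ctr[0]=1
Ev 3: PC=4 idx=0 pred=N actual=N -> ctr[0]=0
Ev 4: PC=7 idx=1 pred=N actual=T -> ctr[1]=2
Ev 5: PC=2 idx=0 pred=N actual=T -> ctr[0]=1
Ev 6: PC=7 idx=1 pred=T actual=T -> ctr[1]=3
Ev 7: PC=4 idx=0 pred=N actual=T -> ctr[0]=2
Ev 8: PC=2 idx=0 pred=T actual=N -> ctr[0]=1
Ev 9: PC=2 idx=0 pred=N actual=N -> ctr[0]=0
Ev 10: PC=4 idx=0 pred=N actual=T -> ctr[0]=1
Ev 11: PC=2 idx=0 pred=N actual=T -> ctr[0]=2
Ev 12: PC=2 idx=0 pred=T actual=N -> ctr[0]=1
Ev 13: PC=7 idx=1 pred=T actual=T -> ctr[1]=3

Answer: T T N N N T N T N N N T T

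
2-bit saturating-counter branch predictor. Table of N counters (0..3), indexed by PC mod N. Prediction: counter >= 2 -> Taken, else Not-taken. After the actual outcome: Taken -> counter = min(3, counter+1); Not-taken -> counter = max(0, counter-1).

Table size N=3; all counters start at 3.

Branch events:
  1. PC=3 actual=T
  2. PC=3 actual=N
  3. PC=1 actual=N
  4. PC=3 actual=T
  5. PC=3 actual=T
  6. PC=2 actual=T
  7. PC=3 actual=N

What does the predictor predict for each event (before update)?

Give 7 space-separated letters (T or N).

Ev 1: PC=3 idx=0 pred=T actual=T -> ctr[0]=3
Ev 2: PC=3 idx=0 pred=T actual=N -> ctr[0]=2
Ev 3: PC=1 idx=1 pred=T actual=N -> ctr[1]=2
Ev 4: PC=3 idx=0 pred=T actual=T -> ctr[0]=3
Ev 5: PC=3 idx=0 pred=T actual=T -> ctr[0]=3
Ev 6: PC=2 idx=2 pred=T actual=T -> ctr[2]=3
Ev 7: PC=3 idx=0 pred=T actual=N -> ctr[0]=2

Answer: T T T T T T T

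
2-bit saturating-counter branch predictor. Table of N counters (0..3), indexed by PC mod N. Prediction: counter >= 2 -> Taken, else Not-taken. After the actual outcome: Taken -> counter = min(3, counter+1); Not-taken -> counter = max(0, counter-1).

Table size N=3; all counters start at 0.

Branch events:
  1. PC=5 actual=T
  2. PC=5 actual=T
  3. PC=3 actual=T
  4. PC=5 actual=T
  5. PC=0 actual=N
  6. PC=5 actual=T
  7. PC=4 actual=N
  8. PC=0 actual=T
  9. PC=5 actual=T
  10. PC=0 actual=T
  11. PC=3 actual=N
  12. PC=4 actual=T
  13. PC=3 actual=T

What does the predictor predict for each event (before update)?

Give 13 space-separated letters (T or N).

Answer: N N N T N T N N T N T N N

Derivation:
Ev 1: PC=5 idx=2 pred=N actual=T -> ctr[2]=1
Ev 2: PC=5 idx=2 pred=N actual=T -> ctr[2]=2
Ev 3: PC=3 idx=0 pred=N actual=T -> ctr[0]=1
Ev 4: PC=5 idx=2 pred=T actual=T -> ctr[2]=3
Ev 5: PC=0 idx=0 pred=N actual=N -> ctr[0]=0
Ev 6: PC=5 idx=2 pred=T actual=T -> ctr[2]=3
Ev 7: PC=4 idx=1 pred=N actual=N -> ctr[1]=0
Ev 8: PC=0 idx=0 pred=N actual=T -> ctr[0]=1
Ev 9: PC=5 idx=2 pred=T actual=T -> ctr[2]=3
Ev 10: PC=0 idx=0 pred=N actual=T -> ctr[0]=2
Ev 11: PC=3 idx=0 pred=T actual=N -> ctr[0]=1
Ev 12: PC=4 idx=1 pred=N actual=T -> ctr[1]=1
Ev 13: PC=3 idx=0 pred=N actual=T -> ctr[0]=2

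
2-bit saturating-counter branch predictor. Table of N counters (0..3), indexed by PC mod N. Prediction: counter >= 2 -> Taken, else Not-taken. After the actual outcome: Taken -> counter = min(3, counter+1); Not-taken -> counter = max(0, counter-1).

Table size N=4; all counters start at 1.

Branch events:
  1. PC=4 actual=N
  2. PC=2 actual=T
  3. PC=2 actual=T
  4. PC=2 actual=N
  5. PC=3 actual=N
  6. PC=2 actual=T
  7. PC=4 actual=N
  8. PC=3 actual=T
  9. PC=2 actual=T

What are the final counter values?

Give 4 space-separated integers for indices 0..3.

Answer: 0 1 3 1

Derivation:
Ev 1: PC=4 idx=0 pred=N actual=N -> ctr[0]=0
Ev 2: PC=2 idx=2 pred=N actual=T -> ctr[2]=2
Ev 3: PC=2 idx=2 pred=T actual=T -> ctr[2]=3
Ev 4: PC=2 idx=2 pred=T actual=N -> ctr[2]=2
Ev 5: PC=3 idx=3 pred=N actual=N -> ctr[3]=0
Ev 6: PC=2 idx=2 pred=T actual=T -> ctr[2]=3
Ev 7: PC=4 idx=0 pred=N actual=N -> ctr[0]=0
Ev 8: PC=3 idx=3 pred=N actual=T -> ctr[3]=1
Ev 9: PC=2 idx=2 pred=T actual=T -> ctr[2]=3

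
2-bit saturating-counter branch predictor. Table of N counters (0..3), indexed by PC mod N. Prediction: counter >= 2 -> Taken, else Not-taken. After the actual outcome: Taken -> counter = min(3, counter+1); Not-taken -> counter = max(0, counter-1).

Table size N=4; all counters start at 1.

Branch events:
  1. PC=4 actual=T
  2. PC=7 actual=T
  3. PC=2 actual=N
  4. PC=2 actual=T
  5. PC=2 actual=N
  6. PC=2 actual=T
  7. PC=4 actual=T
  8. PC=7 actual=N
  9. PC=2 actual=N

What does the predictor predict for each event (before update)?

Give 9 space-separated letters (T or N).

Ev 1: PC=4 idx=0 pred=N actual=T -> ctr[0]=2
Ev 2: PC=7 idx=3 pred=N actual=T -> ctr[3]=2
Ev 3: PC=2 idx=2 pred=N actual=N -> ctr[2]=0
Ev 4: PC=2 idx=2 pred=N actual=T -> ctr[2]=1
Ev 5: PC=2 idx=2 pred=N actual=N -> ctr[2]=0
Ev 6: PC=2 idx=2 pred=N actual=T -> ctr[2]=1
Ev 7: PC=4 idx=0 pred=T actual=T -> ctr[0]=3
Ev 8: PC=7 idx=3 pred=T actual=N -> ctr[3]=1
Ev 9: PC=2 idx=2 pred=N actual=N -> ctr[2]=0

Answer: N N N N N N T T N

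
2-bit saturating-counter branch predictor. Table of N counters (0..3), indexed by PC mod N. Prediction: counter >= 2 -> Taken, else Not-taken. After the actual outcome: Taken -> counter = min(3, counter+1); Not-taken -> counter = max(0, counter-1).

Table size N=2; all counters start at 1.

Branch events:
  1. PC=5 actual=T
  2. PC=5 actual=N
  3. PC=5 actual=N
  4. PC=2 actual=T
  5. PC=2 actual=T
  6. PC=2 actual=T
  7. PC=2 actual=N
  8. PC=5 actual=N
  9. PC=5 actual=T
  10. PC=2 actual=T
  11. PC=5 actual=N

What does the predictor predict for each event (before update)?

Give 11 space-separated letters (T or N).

Ev 1: PC=5 idx=1 pred=N actual=T -> ctr[1]=2
Ev 2: PC=5 idx=1 pred=T actual=N -> ctr[1]=1
Ev 3: PC=5 idx=1 pred=N actual=N -> ctr[1]=0
Ev 4: PC=2 idx=0 pred=N actual=T -> ctr[0]=2
Ev 5: PC=2 idx=0 pred=T actual=T -> ctr[0]=3
Ev 6: PC=2 idx=0 pred=T actual=T -> ctr[0]=3
Ev 7: PC=2 idx=0 pred=T actual=N -> ctr[0]=2
Ev 8: PC=5 idx=1 pred=N actual=N -> ctr[1]=0
Ev 9: PC=5 idx=1 pred=N actual=T -> ctr[1]=1
Ev 10: PC=2 idx=0 pred=T actual=T -> ctr[0]=3
Ev 11: PC=5 idx=1 pred=N actual=N -> ctr[1]=0

Answer: N T N N T T T N N T N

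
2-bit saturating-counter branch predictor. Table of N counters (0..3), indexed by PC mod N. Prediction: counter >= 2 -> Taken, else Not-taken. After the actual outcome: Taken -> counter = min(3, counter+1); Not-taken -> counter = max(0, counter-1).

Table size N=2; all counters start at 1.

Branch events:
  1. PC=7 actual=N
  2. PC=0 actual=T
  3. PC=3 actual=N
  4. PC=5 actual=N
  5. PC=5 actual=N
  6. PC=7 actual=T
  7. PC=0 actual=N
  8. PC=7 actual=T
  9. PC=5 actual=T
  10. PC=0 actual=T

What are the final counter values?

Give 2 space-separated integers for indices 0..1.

Ev 1: PC=7 idx=1 pred=N actual=N -> ctr[1]=0
Ev 2: PC=0 idx=0 pred=N actual=T -> ctr[0]=2
Ev 3: PC=3 idx=1 pred=N actual=N -> ctr[1]=0
Ev 4: PC=5 idx=1 pred=N actual=N -> ctr[1]=0
Ev 5: PC=5 idx=1 pred=N actual=N -> ctr[1]=0
Ev 6: PC=7 idx=1 pred=N actual=T -> ctr[1]=1
Ev 7: PC=0 idx=0 pred=T actual=N -> ctr[0]=1
Ev 8: PC=7 idx=1 pred=N actual=T -> ctr[1]=2
Ev 9: PC=5 idx=1 pred=T actual=T -> ctr[1]=3
Ev 10: PC=0 idx=0 pred=N actual=T -> ctr[0]=2

Answer: 2 3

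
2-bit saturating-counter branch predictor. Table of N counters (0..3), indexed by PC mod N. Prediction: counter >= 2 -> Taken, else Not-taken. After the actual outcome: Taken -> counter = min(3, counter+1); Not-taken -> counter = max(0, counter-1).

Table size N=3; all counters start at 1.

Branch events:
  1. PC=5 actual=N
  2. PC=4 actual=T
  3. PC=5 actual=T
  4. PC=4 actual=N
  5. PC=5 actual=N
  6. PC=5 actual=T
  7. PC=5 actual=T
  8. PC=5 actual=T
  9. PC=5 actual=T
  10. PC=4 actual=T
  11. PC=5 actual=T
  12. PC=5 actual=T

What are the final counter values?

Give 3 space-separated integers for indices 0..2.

Answer: 1 2 3

Derivation:
Ev 1: PC=5 idx=2 pred=N actual=N -> ctr[2]=0
Ev 2: PC=4 idx=1 pred=N actual=T -> ctr[1]=2
Ev 3: PC=5 idx=2 pred=N actual=T -> ctr[2]=1
Ev 4: PC=4 idx=1 pred=T actual=N -> ctr[1]=1
Ev 5: PC=5 idx=2 pred=N actual=N -> ctr[2]=0
Ev 6: PC=5 idx=2 pred=N actual=T -> ctr[2]=1
Ev 7: PC=5 idx=2 pred=N actual=T -> ctr[2]=2
Ev 8: PC=5 idx=2 pred=T actual=T -> ctr[2]=3
Ev 9: PC=5 idx=2 pred=T actual=T -> ctr[2]=3
Ev 10: PC=4 idx=1 pred=N actual=T -> ctr[1]=2
Ev 11: PC=5 idx=2 pred=T actual=T -> ctr[2]=3
Ev 12: PC=5 idx=2 pred=T actual=T -> ctr[2]=3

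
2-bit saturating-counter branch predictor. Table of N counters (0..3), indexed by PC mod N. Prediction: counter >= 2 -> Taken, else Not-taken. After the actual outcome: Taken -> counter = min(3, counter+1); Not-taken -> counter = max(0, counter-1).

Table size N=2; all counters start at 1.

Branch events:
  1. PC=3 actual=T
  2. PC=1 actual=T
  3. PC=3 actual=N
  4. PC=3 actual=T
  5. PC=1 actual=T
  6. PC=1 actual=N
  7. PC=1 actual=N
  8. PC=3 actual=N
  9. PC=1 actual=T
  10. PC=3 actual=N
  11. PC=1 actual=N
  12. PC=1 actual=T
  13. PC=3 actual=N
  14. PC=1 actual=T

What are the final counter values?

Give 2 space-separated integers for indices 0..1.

Ev 1: PC=3 idx=1 pred=N actual=T -> ctr[1]=2
Ev 2: PC=1 idx=1 pred=T actual=T -> ctr[1]=3
Ev 3: PC=3 idx=1 pred=T actual=N -> ctr[1]=2
Ev 4: PC=3 idx=1 pred=T actual=T -> ctr[1]=3
Ev 5: PC=1 idx=1 pred=T actual=T -> ctr[1]=3
Ev 6: PC=1 idx=1 pred=T actual=N -> ctr[1]=2
Ev 7: PC=1 idx=1 pred=T actual=N -> ctr[1]=1
Ev 8: PC=3 idx=1 pred=N actual=N -> ctr[1]=0
Ev 9: PC=1 idx=1 pred=N actual=T -> ctr[1]=1
Ev 10: PC=3 idx=1 pred=N actual=N -> ctr[1]=0
Ev 11: PC=1 idx=1 pred=N actual=N -> ctr[1]=0
Ev 12: PC=1 idx=1 pred=N actual=T -> ctr[1]=1
Ev 13: PC=3 idx=1 pred=N actual=N -> ctr[1]=0
Ev 14: PC=1 idx=1 pred=N actual=T -> ctr[1]=1

Answer: 1 1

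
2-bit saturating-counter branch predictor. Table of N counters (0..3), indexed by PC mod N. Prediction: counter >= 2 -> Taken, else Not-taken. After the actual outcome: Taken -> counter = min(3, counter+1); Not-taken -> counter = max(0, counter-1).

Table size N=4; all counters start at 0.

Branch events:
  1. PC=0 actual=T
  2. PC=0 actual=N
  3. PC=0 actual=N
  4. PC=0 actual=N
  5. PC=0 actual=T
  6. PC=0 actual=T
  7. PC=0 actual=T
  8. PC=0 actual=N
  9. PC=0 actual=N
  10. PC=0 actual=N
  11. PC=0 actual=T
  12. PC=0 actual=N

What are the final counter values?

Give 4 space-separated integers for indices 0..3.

Answer: 0 0 0 0

Derivation:
Ev 1: PC=0 idx=0 pred=N actual=T -> ctr[0]=1
Ev 2: PC=0 idx=0 pred=N actual=N -> ctr[0]=0
Ev 3: PC=0 idx=0 pred=N actual=N -> ctr[0]=0
Ev 4: PC=0 idx=0 pred=N actual=N -> ctr[0]=0
Ev 5: PC=0 idx=0 pred=N actual=T -> ctr[0]=1
Ev 6: PC=0 idx=0 pred=N actual=T -> ctr[0]=2
Ev 7: PC=0 idx=0 pred=T actual=T -> ctr[0]=3
Ev 8: PC=0 idx=0 pred=T actual=N -> ctr[0]=2
Ev 9: PC=0 idx=0 pred=T actual=N -> ctr[0]=1
Ev 10: PC=0 idx=0 pred=N actual=N -> ctr[0]=0
Ev 11: PC=0 idx=0 pred=N actual=T -> ctr[0]=1
Ev 12: PC=0 idx=0 pred=N actual=N -> ctr[0]=0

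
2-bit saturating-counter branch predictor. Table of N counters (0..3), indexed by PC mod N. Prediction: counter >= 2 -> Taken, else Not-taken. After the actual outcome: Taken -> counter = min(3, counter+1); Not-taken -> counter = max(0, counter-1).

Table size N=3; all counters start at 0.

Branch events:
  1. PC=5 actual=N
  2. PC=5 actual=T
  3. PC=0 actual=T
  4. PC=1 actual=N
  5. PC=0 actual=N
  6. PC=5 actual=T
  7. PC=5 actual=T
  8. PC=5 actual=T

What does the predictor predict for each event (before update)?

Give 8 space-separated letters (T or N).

Answer: N N N N N N T T

Derivation:
Ev 1: PC=5 idx=2 pred=N actual=N -> ctr[2]=0
Ev 2: PC=5 idx=2 pred=N actual=T -> ctr[2]=1
Ev 3: PC=0 idx=0 pred=N actual=T -> ctr[0]=1
Ev 4: PC=1 idx=1 pred=N actual=N -> ctr[1]=0
Ev 5: PC=0 idx=0 pred=N actual=N -> ctr[0]=0
Ev 6: PC=5 idx=2 pred=N actual=T -> ctr[2]=2
Ev 7: PC=5 idx=2 pred=T actual=T -> ctr[2]=3
Ev 8: PC=5 idx=2 pred=T actual=T -> ctr[2]=3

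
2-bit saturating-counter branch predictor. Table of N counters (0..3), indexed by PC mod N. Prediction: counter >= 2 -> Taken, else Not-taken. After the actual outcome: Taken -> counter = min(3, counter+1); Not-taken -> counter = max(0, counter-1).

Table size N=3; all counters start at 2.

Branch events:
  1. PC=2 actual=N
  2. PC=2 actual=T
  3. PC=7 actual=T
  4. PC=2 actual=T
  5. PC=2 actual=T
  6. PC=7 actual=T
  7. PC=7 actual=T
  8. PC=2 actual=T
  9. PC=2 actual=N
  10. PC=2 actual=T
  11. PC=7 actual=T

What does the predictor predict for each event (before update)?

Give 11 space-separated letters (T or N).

Answer: T N T T T T T T T T T

Derivation:
Ev 1: PC=2 idx=2 pred=T actual=N -> ctr[2]=1
Ev 2: PC=2 idx=2 pred=N actual=T -> ctr[2]=2
Ev 3: PC=7 idx=1 pred=T actual=T -> ctr[1]=3
Ev 4: PC=2 idx=2 pred=T actual=T -> ctr[2]=3
Ev 5: PC=2 idx=2 pred=T actual=T -> ctr[2]=3
Ev 6: PC=7 idx=1 pred=T actual=T -> ctr[1]=3
Ev 7: PC=7 idx=1 pred=T actual=T -> ctr[1]=3
Ev 8: PC=2 idx=2 pred=T actual=T -> ctr[2]=3
Ev 9: PC=2 idx=2 pred=T actual=N -> ctr[2]=2
Ev 10: PC=2 idx=2 pred=T actual=T -> ctr[2]=3
Ev 11: PC=7 idx=1 pred=T actual=T -> ctr[1]=3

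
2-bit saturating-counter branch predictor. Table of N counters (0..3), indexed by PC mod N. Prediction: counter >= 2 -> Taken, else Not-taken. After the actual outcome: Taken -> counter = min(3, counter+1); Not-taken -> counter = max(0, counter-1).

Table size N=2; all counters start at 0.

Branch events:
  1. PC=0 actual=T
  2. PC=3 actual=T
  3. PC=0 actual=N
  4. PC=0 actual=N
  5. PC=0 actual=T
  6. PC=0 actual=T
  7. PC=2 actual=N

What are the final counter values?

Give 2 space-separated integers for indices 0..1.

Ev 1: PC=0 idx=0 pred=N actual=T -> ctr[0]=1
Ev 2: PC=3 idx=1 pred=N actual=T -> ctr[1]=1
Ev 3: PC=0 idx=0 pred=N actual=N -> ctr[0]=0
Ev 4: PC=0 idx=0 pred=N actual=N -> ctr[0]=0
Ev 5: PC=0 idx=0 pred=N actual=T -> ctr[0]=1
Ev 6: PC=0 idx=0 pred=N actual=T -> ctr[0]=2
Ev 7: PC=2 idx=0 pred=T actual=N -> ctr[0]=1

Answer: 1 1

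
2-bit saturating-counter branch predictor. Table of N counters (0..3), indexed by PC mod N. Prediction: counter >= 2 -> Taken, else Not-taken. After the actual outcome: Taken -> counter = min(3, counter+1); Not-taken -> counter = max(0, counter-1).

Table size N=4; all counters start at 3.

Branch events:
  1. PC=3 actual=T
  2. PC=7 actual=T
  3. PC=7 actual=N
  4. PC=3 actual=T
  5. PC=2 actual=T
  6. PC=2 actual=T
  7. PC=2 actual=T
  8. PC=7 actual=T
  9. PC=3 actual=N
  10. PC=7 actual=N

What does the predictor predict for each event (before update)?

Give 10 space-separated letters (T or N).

Answer: T T T T T T T T T T

Derivation:
Ev 1: PC=3 idx=3 pred=T actual=T -> ctr[3]=3
Ev 2: PC=7 idx=3 pred=T actual=T -> ctr[3]=3
Ev 3: PC=7 idx=3 pred=T actual=N -> ctr[3]=2
Ev 4: PC=3 idx=3 pred=T actual=T -> ctr[3]=3
Ev 5: PC=2 idx=2 pred=T actual=T -> ctr[2]=3
Ev 6: PC=2 idx=2 pred=T actual=T -> ctr[2]=3
Ev 7: PC=2 idx=2 pred=T actual=T -> ctr[2]=3
Ev 8: PC=7 idx=3 pred=T actual=T -> ctr[3]=3
Ev 9: PC=3 idx=3 pred=T actual=N -> ctr[3]=2
Ev 10: PC=7 idx=3 pred=T actual=N -> ctr[3]=1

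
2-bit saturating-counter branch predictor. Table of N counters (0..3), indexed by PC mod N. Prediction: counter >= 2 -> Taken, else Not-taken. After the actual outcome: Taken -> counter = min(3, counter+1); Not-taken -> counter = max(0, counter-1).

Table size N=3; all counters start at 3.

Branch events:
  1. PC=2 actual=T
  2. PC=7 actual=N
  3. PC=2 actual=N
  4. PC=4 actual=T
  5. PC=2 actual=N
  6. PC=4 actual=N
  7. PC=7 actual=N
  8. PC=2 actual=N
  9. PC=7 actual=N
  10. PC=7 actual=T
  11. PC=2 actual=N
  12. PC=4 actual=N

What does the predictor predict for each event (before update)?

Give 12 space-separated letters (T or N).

Answer: T T T T T T T N N N N N

Derivation:
Ev 1: PC=2 idx=2 pred=T actual=T -> ctr[2]=3
Ev 2: PC=7 idx=1 pred=T actual=N -> ctr[1]=2
Ev 3: PC=2 idx=2 pred=T actual=N -> ctr[2]=2
Ev 4: PC=4 idx=1 pred=T actual=T -> ctr[1]=3
Ev 5: PC=2 idx=2 pred=T actual=N -> ctr[2]=1
Ev 6: PC=4 idx=1 pred=T actual=N -> ctr[1]=2
Ev 7: PC=7 idx=1 pred=T actual=N -> ctr[1]=1
Ev 8: PC=2 idx=2 pred=N actual=N -> ctr[2]=0
Ev 9: PC=7 idx=1 pred=N actual=N -> ctr[1]=0
Ev 10: PC=7 idx=1 pred=N actual=T -> ctr[1]=1
Ev 11: PC=2 idx=2 pred=N actual=N -> ctr[2]=0
Ev 12: PC=4 idx=1 pred=N actual=N -> ctr[1]=0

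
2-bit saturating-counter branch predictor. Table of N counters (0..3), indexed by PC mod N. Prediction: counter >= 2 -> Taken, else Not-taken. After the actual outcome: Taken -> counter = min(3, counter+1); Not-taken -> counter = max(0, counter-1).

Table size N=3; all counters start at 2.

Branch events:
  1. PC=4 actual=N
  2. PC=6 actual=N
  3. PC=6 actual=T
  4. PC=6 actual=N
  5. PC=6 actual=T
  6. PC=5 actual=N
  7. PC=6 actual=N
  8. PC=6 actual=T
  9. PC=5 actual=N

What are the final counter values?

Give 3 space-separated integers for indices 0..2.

Ev 1: PC=4 idx=1 pred=T actual=N -> ctr[1]=1
Ev 2: PC=6 idx=0 pred=T actual=N -> ctr[0]=1
Ev 3: PC=6 idx=0 pred=N actual=T -> ctr[0]=2
Ev 4: PC=6 idx=0 pred=T actual=N -> ctr[0]=1
Ev 5: PC=6 idx=0 pred=N actual=T -> ctr[0]=2
Ev 6: PC=5 idx=2 pred=T actual=N -> ctr[2]=1
Ev 7: PC=6 idx=0 pred=T actual=N -> ctr[0]=1
Ev 8: PC=6 idx=0 pred=N actual=T -> ctr[0]=2
Ev 9: PC=5 idx=2 pred=N actual=N -> ctr[2]=0

Answer: 2 1 0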